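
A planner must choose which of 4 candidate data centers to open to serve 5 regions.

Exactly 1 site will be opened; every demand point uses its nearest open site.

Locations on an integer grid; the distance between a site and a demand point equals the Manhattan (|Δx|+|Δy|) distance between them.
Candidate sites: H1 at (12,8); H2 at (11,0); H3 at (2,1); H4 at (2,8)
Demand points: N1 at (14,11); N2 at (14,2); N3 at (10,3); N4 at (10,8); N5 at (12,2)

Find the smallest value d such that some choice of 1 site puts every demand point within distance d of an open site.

8

Open {H1}.
  Farthest demand point is N2 at distance 8 (to H1); all others are ≤ 8.
With {H2} the worst case is 14.
With {H4} the worst case is 18.
No size-1 selection achieves below 8.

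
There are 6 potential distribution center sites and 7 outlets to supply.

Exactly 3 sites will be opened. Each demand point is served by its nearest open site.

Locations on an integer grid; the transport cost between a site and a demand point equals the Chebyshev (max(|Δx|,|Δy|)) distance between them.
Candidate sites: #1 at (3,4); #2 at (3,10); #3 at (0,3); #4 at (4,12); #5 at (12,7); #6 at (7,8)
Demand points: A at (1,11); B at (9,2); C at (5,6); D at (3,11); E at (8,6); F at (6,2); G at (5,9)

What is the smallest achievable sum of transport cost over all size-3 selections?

Open {#1, #2, #6}.
  A→#2 2, B→#1 6, C→#1 2, D→#2 1, E→#6 2, F→#1 3, G→#2 2  ⇒ total 18.
Compare {#1, #2, #5}: total 19.
Compare {#1, #4, #6}: total 19.
No size-3 selection does better; minimum is 18.

18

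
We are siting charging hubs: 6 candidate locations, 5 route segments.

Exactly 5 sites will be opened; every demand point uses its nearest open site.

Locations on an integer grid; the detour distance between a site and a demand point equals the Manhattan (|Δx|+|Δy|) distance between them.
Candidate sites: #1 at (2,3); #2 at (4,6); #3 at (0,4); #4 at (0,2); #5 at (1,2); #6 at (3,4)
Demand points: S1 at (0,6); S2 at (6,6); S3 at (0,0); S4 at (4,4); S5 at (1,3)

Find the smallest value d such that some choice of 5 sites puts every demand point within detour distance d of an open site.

Open {#1, #2, #3, #4, #5}.
  Farthest demand point is S1 at detour distance 2 (to #3); all others are ≤ 2.
With {#1, #2, #3, #4, #6} the worst case is 2.
With {#2, #3, #4, #5, #6} the worst case is 2.
No size-5 selection achieves below 2.

2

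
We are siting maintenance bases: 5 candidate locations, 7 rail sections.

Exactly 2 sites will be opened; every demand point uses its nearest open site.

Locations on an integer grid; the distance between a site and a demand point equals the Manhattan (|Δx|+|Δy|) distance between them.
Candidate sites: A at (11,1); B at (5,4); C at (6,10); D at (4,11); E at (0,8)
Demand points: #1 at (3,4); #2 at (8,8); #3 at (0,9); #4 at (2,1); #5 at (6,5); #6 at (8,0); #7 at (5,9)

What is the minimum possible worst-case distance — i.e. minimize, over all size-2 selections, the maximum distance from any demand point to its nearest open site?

Open {B, C}.
  Farthest demand point is #3 at distance 7 (to C); all others are ≤ 7.
With {B, D} the worst case is 7.
With {B, E} the worst case is 7.
No size-2 selection achieves below 7.

7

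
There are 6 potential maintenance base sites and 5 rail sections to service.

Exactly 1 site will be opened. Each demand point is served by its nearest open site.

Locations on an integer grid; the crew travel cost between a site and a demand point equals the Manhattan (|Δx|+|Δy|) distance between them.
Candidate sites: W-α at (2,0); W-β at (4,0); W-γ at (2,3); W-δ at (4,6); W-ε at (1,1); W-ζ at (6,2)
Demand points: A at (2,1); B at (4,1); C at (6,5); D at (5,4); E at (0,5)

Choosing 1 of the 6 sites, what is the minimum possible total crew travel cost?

Open {W-γ}.
  A→W-γ 2, B→W-γ 4, C→W-γ 6, D→W-γ 4, E→W-γ 4  ⇒ total 20.
Compare {W-δ}: total 23.
Compare {W-ζ}: total 23.
No size-1 selection does better; minimum is 20.

20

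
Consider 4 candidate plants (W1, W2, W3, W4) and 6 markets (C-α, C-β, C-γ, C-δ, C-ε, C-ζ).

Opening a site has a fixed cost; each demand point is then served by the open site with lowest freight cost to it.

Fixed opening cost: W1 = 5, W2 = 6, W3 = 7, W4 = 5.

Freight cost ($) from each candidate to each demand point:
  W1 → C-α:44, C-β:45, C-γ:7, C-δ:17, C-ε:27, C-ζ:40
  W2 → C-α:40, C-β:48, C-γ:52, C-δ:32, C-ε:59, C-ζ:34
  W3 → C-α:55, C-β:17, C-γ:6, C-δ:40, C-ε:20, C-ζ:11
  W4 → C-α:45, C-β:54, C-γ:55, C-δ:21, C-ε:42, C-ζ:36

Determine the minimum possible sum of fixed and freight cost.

127

Open {W1, W3}: assign each demand point to its cheapest open site.
  C-α→W1 44, C-β→W3 17, C-γ→W3 6, C-δ→W1 17, C-ε→W3 20, C-ζ→W3 11
  freight cost 115, fixed 12 → total 127.
Compare {W1, W2, W3}: freight cost 111 + fixed 18 = 129.
Compare {W3, W4}: freight cost 120 + fixed 12 = 132.
Compare {W1, W3, W4}: freight cost 115 + fixed 17 = 132.
All other subsets cost ≥ 129. Minimum total cost: 127.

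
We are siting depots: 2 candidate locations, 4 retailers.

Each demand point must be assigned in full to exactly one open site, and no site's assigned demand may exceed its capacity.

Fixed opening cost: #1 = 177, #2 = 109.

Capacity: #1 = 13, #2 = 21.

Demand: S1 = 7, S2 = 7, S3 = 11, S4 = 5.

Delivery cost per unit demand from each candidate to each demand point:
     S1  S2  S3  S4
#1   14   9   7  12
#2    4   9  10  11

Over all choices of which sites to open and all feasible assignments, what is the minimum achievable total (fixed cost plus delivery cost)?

Open {#1, #2}; cheapest assignment that respects the capacities:
  #1 (cap 13, load 11): S3 — cost 11×7 = 77
  #2 (cap 21, load 19): S1, S2, S4 — cost 7×4 + 7×9 + 5×11 = 146
  Shipping 223, fixed 286 → total 509.
  Any other capacity-feasible assignment to {#1, #2} ships for at least 223.
Total demand is 30 and no other set of sites has combined capacity ≥ 30, so {#1, #2} is the only feasible choice of open sites. Minimum: 509.

509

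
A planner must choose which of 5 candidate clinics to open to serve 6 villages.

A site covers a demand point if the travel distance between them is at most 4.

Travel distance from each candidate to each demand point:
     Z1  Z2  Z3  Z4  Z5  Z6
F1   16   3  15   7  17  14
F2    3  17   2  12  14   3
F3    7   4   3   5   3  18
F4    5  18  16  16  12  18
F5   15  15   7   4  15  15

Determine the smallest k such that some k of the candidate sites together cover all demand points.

Coverage sets (demand points within 4 of each site):
  F1: {Z2}
  F2: {Z1, Z3, Z6}
  F3: {Z2, Z3, Z5}
  F4: {}
  F5: {Z4}
No 2 sites suffice: every size-2 union leaves at least one demand point uncovered.
But {F2, F3, F5} covers everything, so the minimum is 3.

3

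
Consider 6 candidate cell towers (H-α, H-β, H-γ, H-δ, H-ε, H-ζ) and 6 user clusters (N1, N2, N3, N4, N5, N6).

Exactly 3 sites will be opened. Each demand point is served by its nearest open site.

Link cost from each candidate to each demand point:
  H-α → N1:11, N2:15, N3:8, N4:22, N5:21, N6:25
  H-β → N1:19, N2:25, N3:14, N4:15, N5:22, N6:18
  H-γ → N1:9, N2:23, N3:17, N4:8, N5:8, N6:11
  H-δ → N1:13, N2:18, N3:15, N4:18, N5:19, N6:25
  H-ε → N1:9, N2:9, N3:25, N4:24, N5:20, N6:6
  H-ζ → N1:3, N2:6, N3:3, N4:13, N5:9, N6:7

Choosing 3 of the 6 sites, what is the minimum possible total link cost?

34

Open {H-γ, H-ε, H-ζ}.
  N1→H-ζ 3, N2→H-ζ 6, N3→H-ζ 3, N4→H-γ 8, N5→H-γ 8, N6→H-ε 6  ⇒ total 34.
Compare {H-α, H-γ, H-ζ}: total 35.
Compare {H-β, H-γ, H-ζ}: total 35.
No size-3 selection does better; minimum is 34.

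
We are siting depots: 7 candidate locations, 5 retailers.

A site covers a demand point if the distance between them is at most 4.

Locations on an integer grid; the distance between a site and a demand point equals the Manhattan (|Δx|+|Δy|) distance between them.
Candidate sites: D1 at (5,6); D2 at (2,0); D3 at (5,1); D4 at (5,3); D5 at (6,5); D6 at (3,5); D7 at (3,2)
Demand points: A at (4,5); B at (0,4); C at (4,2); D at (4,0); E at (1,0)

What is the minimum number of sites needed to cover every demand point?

2

Coverage sets (demand points within 4 of each site):
  D1: {A}
  D2: {C, D, E}
  D3: {C, D}
  D4: {A, C, D}
  D5: {A}
  D6: {A, B, C}
  D7: {A, C, D, E}
No single site covers all 5 demand points.
But {D2, D6} covers everything, so the minimum is 2.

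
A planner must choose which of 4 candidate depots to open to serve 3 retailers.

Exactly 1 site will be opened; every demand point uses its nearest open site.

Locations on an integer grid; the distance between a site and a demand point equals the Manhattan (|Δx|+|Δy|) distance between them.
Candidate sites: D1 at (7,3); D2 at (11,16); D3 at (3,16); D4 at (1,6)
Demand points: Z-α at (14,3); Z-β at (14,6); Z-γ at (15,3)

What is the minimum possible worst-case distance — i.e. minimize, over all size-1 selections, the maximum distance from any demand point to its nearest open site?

Open {D1}.
  Farthest demand point is Z-β at distance 10 (to D1); all others are ≤ 10.
With {D2} the worst case is 17.
With {D4} the worst case is 17.
No size-1 selection achieves below 10.

10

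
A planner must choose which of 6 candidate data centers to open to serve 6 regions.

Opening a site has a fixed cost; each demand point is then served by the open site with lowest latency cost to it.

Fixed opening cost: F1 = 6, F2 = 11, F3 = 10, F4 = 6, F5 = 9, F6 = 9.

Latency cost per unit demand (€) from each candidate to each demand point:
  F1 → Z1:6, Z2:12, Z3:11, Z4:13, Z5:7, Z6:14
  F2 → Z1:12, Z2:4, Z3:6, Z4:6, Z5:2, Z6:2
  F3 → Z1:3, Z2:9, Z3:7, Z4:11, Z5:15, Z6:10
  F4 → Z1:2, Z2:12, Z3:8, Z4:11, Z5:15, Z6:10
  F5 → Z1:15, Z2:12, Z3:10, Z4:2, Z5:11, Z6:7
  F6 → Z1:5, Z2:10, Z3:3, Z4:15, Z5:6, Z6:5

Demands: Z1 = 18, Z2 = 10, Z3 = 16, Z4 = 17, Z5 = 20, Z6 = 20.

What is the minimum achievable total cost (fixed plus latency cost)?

Open {F2, F4, F5, F6}: assign each demand point to its cheapest open site.
  Z1→F4 18×2=36, Z2→F2 10×4=40, Z3→F6 16×3=48, Z4→F5 17×2=34, Z5→F2 20×2=40, Z6→F2 20×2=40
  latency cost 238, fixed 35 → total 273.
Compare {F1, F2, F4, F5, F6}: latency cost 238 + fixed 41 = 279.
Compare {F2, F3, F4, F5, F6}: latency cost 238 + fixed 45 = 283.
Compare {F1, F2, F3, F4, F5, F6}: latency cost 238 + fixed 51 = 289.
All other subsets cost ≥ 279. Minimum total cost: 273.

273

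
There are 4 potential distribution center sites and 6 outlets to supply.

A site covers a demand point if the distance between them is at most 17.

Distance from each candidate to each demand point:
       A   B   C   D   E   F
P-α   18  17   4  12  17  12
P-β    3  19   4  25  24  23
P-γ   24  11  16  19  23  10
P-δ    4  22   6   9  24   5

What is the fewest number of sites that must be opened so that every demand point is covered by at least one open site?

Coverage sets (demand points within 17 of each site):
  P-α: {B, C, D, E, F}
  P-β: {A, C}
  P-γ: {B, C, F}
  P-δ: {A, C, D, F}
No single site covers all 6 demand points.
But {P-α, P-β} covers everything, so the minimum is 2.

2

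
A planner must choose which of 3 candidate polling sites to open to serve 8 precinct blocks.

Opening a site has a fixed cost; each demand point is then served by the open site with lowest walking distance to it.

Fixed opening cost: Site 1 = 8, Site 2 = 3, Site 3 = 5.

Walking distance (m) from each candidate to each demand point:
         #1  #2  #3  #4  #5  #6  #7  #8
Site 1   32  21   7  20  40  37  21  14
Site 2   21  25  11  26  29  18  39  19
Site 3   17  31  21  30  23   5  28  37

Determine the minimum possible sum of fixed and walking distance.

Open {Site 1, Site 3}: assign each demand point to its cheapest open site.
  #1→Site 3 17, #2→Site 1 21, #3→Site 1 7, #4→Site 1 20, #5→Site 3 23, #6→Site 3 5, #7→Site 1 21, #8→Site 1 14
  walking distance 128, fixed 13 → total 141.
Compare {Site 1, Site 2, Site 3}: walking distance 128 + fixed 16 = 144.
Compare {Site 1, Site 2}: walking distance 151 + fixed 11 = 162.
Compare {Site 2, Site 3}: walking distance 154 + fixed 8 = 162.
All other subsets cost ≥ 144. Minimum total cost: 141.

141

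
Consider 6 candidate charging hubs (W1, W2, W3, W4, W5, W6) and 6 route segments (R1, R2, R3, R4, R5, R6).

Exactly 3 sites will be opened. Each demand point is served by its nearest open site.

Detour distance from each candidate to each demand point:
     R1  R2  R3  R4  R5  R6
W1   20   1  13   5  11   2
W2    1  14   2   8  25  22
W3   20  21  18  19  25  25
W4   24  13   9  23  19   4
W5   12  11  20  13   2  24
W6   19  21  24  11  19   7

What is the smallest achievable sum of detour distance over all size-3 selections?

Open {W1, W2, W5}.
  R1→W2 1, R2→W1 1, R3→W2 2, R4→W1 5, R5→W5 2, R6→W1 2  ⇒ total 13.
Compare {W1, W2, W3}: total 22.
Compare {W1, W2, W4}: total 22.
No size-3 selection does better; minimum is 13.

13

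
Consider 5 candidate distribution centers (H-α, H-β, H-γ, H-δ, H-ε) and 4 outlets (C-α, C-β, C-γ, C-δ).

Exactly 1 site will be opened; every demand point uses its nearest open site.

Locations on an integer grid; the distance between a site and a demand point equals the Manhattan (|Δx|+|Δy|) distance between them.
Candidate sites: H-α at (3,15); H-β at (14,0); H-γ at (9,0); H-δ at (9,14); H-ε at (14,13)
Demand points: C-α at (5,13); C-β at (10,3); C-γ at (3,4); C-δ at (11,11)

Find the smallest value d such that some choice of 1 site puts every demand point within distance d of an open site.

Open {H-δ}.
  Farthest demand point is C-γ at distance 16 (to H-δ); all others are ≤ 16.
With {H-γ} the worst case is 17.
With {H-α} the worst case is 19.
No size-1 selection achieves below 16.

16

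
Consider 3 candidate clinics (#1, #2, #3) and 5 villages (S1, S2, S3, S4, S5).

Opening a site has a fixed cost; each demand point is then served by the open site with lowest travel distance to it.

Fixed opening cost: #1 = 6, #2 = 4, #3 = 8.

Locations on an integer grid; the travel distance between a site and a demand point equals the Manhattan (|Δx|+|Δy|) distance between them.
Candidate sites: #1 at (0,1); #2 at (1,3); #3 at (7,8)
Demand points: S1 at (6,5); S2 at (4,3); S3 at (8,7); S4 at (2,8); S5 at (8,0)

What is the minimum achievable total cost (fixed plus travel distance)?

Open {#2, #3}: assign each demand point to its cheapest open site.
  S1→#3 4, S2→#2 3, S3→#3 2, S4→#3 5, S5→#3 9
  travel distance 23, fixed 12 → total 35.
Compare {#3}: travel distance 28 + fixed 8 = 36.
Compare {#1, #3}: travel distance 26 + fixed 14 = 40.
Compare {#2}: travel distance 37 + fixed 4 = 41.
All other subsets cost ≥ 36. Minimum total cost: 35.

35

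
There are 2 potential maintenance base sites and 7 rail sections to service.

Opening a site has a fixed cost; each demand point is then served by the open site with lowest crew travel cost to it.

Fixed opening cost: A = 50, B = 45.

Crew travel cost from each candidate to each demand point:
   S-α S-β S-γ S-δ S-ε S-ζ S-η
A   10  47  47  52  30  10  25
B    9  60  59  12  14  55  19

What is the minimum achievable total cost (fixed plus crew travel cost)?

253

Open {A, B}: assign each demand point to its cheapest open site.
  S-α→B 9, S-β→A 47, S-γ→A 47, S-δ→B 12, S-ε→B 14, S-ζ→A 10, S-η→B 19
  crew travel cost 158, fixed 95 → total 253.
Compare {A}: crew travel cost 221 + fixed 50 = 271.
Compare {B}: crew travel cost 228 + fixed 45 = 273.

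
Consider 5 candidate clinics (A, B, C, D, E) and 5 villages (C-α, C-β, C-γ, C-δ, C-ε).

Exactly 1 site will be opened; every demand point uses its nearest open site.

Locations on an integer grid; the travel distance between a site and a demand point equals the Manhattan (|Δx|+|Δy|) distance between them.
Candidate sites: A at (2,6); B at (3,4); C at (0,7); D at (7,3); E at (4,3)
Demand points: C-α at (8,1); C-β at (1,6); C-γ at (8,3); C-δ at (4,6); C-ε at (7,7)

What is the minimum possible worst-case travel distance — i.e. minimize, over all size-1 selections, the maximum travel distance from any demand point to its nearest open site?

7

Open {E}.
  Farthest demand point is C-ε at travel distance 7 (to E); all others are ≤ 7.
With {B} the worst case is 8.
With {D} the worst case is 9.
No size-1 selection achieves below 7.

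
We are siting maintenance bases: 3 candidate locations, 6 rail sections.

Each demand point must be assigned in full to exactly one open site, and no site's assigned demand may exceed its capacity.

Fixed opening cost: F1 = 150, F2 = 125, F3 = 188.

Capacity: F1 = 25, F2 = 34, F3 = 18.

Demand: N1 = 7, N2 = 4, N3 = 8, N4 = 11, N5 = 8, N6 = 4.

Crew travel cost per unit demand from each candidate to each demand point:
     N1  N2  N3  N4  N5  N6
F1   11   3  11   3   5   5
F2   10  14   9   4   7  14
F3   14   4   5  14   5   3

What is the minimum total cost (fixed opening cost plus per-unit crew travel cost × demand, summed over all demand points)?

Open {F1, F2}; cheapest assignment that respects the capacities:
  F1 (cap 25, load 16): N2, N5, N6 — cost 4×3 + 8×5 + 4×5 = 72
  F2 (cap 34, load 26): N1, N3, N4 — cost 7×10 + 8×9 + 11×4 = 186
  Shipping 258, fixed 275 → total 533.
  Any other capacity-feasible assignment to {F1, F2} ships for at least 258.
Compare {F2, F3}: its best feasible assignment gives total 551.
Compare {F1, F2, F3}: its best feasible assignment gives total 670.
Every other set of open sites that can feasibly serve all demand totals ≥ 551 even under its best assignment. Minimum: 533.

533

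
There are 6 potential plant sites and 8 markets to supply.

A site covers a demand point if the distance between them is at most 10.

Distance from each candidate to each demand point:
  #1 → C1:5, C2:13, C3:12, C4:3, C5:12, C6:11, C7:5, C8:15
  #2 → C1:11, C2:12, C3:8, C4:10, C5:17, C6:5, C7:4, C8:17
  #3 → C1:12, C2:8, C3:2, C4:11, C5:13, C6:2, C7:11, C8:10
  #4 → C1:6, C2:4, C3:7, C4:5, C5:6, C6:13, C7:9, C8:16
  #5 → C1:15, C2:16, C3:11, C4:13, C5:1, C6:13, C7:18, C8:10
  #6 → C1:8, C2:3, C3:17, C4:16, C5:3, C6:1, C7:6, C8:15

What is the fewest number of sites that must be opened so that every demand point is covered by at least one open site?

Coverage sets (demand points within 10 of each site):
  #1: {C1, C4, C7}
  #2: {C3, C4, C6, C7}
  #3: {C2, C3, C6, C8}
  #4: {C1, C2, C3, C4, C5, C7}
  #5: {C5, C8}
  #6: {C1, C2, C5, C6, C7}
No single site covers all 8 demand points.
But {#3, #4} covers everything, so the minimum is 2.

2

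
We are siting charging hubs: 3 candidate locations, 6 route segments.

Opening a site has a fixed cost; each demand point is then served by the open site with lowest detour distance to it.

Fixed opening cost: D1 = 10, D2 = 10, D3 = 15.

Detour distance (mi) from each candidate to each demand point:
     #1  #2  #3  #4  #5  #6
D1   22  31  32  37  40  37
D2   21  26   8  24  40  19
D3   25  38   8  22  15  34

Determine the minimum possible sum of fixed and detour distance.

136

Open {D2, D3}: assign each demand point to its cheapest open site.
  #1→D2 21, #2→D2 26, #3→D2 8, #4→D3 22, #5→D3 15, #6→D2 19
  detour distance 111, fixed 25 → total 136.
Compare {D1, D2, D3}: detour distance 111 + fixed 35 = 146.
Compare {D2}: detour distance 138 + fixed 10 = 148.
Compare {D3}: detour distance 142 + fixed 15 = 157.
All other subsets cost ≥ 146. Minimum total cost: 136.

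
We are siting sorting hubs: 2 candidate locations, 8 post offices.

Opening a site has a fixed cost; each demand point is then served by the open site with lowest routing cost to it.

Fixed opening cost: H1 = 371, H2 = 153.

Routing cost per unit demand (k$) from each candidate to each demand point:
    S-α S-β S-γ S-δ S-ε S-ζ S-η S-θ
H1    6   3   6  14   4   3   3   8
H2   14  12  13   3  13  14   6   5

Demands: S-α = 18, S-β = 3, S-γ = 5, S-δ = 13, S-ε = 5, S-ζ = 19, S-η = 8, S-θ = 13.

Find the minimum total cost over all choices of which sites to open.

876

Open {H1, H2}: assign each demand point to its cheapest open site.
  S-α→H1 18×6=108, S-β→H1 3×3=9, S-γ→H1 5×6=30, S-δ→H2 13×3=39, S-ε→H1 5×4=20, S-ζ→H1 19×3=57, S-η→H1 8×3=24, S-θ→H2 13×5=65
  routing cost 352, fixed 524 → total 876.
Compare {H1}: routing cost 534 + fixed 371 = 905.
Compare {H2}: routing cost 836 + fixed 153 = 989.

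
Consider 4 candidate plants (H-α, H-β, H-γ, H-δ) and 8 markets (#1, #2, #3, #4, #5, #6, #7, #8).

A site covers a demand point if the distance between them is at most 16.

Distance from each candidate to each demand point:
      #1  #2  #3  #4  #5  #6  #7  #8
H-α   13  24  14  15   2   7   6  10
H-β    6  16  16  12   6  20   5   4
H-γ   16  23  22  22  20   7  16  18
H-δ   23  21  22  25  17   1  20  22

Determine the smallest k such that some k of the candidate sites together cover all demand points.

Coverage sets (demand points within 16 of each site):
  H-α: {#1, #3, #4, #5, #6, #7, #8}
  H-β: {#1, #2, #3, #4, #5, #7, #8}
  H-γ: {#1, #6, #7}
  H-δ: {#6}
No single site covers all 8 demand points.
But {H-α, H-β} covers everything, so the minimum is 2.

2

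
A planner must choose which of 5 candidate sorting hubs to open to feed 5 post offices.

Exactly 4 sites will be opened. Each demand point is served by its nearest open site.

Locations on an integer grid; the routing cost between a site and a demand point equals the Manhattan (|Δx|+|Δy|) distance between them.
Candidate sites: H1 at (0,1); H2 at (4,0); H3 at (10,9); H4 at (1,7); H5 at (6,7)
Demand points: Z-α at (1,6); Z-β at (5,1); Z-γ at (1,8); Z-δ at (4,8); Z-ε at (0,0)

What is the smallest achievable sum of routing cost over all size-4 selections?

Open {H1, H2, H4, H5}.
  Z-α→H4 1, Z-β→H2 2, Z-γ→H4 1, Z-δ→H5 3, Z-ε→H1 1  ⇒ total 8.
Compare {H1, H2, H3, H4}: total 9.
Compare {H1, H3, H4, H5}: total 11.
No size-4 selection does better; minimum is 8.

8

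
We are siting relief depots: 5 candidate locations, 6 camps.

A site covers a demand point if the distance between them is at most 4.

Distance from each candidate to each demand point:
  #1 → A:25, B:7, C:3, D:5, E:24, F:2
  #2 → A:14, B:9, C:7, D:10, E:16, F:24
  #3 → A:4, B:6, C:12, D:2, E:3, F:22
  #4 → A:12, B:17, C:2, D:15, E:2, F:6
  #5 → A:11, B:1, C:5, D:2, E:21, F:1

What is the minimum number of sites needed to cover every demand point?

3

Coverage sets (demand points within 4 of each site):
  #1: {C, F}
  #2: {}
  #3: {A, D, E}
  #4: {C, E}
  #5: {B, D, F}
No 2 sites suffice: every size-2 union leaves at least one demand point uncovered.
But {#1, #3, #5} covers everything, so the minimum is 3.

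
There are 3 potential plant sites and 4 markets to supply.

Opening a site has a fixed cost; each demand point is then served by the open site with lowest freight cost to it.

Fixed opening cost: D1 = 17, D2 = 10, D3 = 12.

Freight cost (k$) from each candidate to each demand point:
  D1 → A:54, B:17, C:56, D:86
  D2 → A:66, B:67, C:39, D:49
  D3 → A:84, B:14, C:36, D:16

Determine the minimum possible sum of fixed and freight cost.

Open {D1, D3}: assign each demand point to its cheapest open site.
  A→D1 54, B→D3 14, C→D3 36, D→D3 16
  freight cost 120, fixed 29 → total 149.
Compare {D2, D3}: freight cost 132 + fixed 22 = 154.
Compare {D1, D2, D3}: freight cost 120 + fixed 39 = 159.
Compare {D3}: freight cost 150 + fixed 12 = 162.
All other subsets cost ≥ 154. Minimum total cost: 149.

149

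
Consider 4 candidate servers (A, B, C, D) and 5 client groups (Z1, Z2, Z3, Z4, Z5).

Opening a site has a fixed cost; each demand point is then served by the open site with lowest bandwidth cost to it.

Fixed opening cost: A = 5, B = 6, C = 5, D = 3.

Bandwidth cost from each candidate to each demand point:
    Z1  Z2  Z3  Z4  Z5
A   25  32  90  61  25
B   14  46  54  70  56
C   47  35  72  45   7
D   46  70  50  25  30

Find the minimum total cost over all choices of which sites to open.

Open {B, C, D}: assign each demand point to its cheapest open site.
  Z1→B 14, Z2→C 35, Z3→D 50, Z4→D 25, Z5→C 7
  bandwidth cost 131, fixed 14 → total 145.
Compare {A, B, C, D}: bandwidth cost 128 + fixed 19 = 147.
Compare {A, C, D}: bandwidth cost 139 + fixed 13 = 152.
Compare {A, B, D}: bandwidth cost 146 + fixed 14 = 160.
All other subsets cost ≥ 147. Minimum total cost: 145.

145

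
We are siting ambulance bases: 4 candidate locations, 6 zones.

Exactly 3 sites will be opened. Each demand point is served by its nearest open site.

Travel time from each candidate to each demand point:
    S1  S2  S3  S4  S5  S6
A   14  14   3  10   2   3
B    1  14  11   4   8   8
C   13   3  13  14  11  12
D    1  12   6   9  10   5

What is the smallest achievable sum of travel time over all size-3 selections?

Open {A, B, C}.
  S1→B 1, S2→C 3, S3→A 3, S4→B 4, S5→A 2, S6→A 3  ⇒ total 16.
Compare {A, C, D}: total 21.
Compare {A, B, D}: total 25.
No size-3 selection does better; minimum is 16.

16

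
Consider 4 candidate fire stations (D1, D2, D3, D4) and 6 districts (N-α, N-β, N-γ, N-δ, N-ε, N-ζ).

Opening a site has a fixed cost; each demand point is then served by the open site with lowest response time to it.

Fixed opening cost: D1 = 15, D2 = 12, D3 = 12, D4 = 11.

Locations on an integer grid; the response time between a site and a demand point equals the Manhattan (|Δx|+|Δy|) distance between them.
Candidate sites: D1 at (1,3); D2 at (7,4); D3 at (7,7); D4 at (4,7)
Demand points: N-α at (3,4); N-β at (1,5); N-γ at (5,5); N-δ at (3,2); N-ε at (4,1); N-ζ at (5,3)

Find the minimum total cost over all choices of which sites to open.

38

Open {D1}: assign each demand point to its cheapest open site.
  N-α→D1 3, N-β→D1 2, N-γ→D1 6, N-δ→D1 3, N-ε→D1 5, N-ζ→D1 4
  response time 23, fixed 15 → total 38.
Compare {D4}: response time 29 + fixed 11 = 40.
Compare {D2}: response time 29 + fixed 12 = 41.
Compare {D1, D2}: response time 19 + fixed 27 = 46.
All other subsets cost ≥ 40. Minimum total cost: 38.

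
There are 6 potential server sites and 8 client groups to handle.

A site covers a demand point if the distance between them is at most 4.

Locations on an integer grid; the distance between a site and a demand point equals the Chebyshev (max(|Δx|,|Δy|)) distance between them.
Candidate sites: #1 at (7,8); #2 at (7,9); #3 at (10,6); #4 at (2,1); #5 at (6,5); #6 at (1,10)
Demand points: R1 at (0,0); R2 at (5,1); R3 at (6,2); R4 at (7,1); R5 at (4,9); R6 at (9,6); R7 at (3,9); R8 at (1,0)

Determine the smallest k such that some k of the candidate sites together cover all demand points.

Coverage sets (demand points within 4 of each site):
  #1: {R5, R6, R7}
  #2: {R5, R6, R7}
  #3: {R3, R6}
  #4: {R1, R2, R3, R8}
  #5: {R2, R3, R4, R5, R6, R7}
  #6: {R5, R7}
No single site covers all 8 demand points.
But {#4, #5} covers everything, so the minimum is 2.

2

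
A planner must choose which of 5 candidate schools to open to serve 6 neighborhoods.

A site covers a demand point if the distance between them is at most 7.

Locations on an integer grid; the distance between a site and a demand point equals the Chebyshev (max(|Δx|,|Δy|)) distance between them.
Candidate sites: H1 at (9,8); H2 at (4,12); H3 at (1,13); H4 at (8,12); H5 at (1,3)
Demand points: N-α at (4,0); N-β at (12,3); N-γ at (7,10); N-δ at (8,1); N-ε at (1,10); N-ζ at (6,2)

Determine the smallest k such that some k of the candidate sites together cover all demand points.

2

Coverage sets (demand points within 7 of each site):
  H1: {N-β, N-γ, N-δ, N-ζ}
  H2: {N-γ, N-ε}
  H3: {N-γ, N-ε}
  H4: {N-γ, N-ε}
  H5: {N-α, N-γ, N-δ, N-ε, N-ζ}
No single site covers all 6 demand points.
But {H1, H5} covers everything, so the minimum is 2.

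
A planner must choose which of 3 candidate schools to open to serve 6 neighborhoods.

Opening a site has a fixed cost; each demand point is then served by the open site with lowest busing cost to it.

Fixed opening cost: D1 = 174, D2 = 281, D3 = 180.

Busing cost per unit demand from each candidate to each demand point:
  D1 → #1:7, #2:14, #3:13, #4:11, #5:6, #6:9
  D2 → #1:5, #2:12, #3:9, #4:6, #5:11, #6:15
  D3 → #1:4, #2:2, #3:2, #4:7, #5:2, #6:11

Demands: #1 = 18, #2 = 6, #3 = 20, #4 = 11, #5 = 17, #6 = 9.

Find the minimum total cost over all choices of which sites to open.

Open {D3}: assign each demand point to its cheapest open site.
  #1→D3 18×4=72, #2→D3 6×2=12, #3→D3 20×2=40, #4→D3 11×7=77, #5→D3 17×2=34, #6→D3 9×11=99
  busing cost 334, fixed 180 → total 514.
Compare {D1, D3}: busing cost 316 + fixed 354 = 670.
Compare {D2, D3}: busing cost 323 + fixed 461 = 784.
Compare {D1, D2, D3}: busing cost 305 + fixed 635 = 940.
All other subsets cost ≥ 670. Minimum total cost: 514.

514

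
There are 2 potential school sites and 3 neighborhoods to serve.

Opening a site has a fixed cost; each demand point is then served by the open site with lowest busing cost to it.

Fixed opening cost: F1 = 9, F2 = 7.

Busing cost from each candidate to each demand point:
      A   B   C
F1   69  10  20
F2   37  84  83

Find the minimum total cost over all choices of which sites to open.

Open {F1, F2}: assign each demand point to its cheapest open site.
  A→F2 37, B→F1 10, C→F1 20
  busing cost 67, fixed 16 → total 83.
Compare {F1}: busing cost 99 + fixed 9 = 108.
Compare {F2}: busing cost 204 + fixed 7 = 211.

83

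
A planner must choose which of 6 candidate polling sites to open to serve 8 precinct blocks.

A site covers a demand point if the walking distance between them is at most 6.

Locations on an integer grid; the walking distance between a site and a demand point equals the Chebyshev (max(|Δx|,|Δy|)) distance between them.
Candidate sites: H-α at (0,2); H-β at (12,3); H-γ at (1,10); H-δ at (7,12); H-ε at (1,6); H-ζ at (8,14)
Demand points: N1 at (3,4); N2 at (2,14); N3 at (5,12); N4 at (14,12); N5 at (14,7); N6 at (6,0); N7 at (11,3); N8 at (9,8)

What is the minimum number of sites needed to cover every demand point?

3

Coverage sets (demand points within 6 of each site):
  H-α: {N1, N6}
  H-β: {N5, N6, N7, N8}
  H-γ: {N1, N2, N3}
  H-δ: {N2, N3, N8}
  H-ε: {N1, N3, N6}
  H-ζ: {N2, N3, N4, N8}
No 2 sites suffice: every size-2 union leaves at least one demand point uncovered.
But {H-α, H-β, H-ζ} covers everything, so the minimum is 3.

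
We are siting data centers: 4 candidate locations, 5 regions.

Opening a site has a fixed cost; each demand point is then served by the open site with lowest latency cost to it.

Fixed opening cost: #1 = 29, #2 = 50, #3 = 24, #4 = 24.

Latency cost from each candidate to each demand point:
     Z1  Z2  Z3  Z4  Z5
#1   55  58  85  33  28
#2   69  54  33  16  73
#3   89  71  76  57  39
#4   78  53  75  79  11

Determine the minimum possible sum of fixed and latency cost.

Open {#2, #4}: assign each demand point to its cheapest open site.
  Z1→#2 69, Z2→#4 53, Z3→#2 33, Z4→#2 16, Z5→#4 11
  latency cost 182, fixed 74 → total 256.
Compare {#1, #2}: latency cost 186 + fixed 79 = 265.
Compare {#1, #2, #4}: latency cost 168 + fixed 103 = 271.
Compare {#1, #4}: latency cost 227 + fixed 53 = 280.
All other subsets cost ≥ 265. Minimum total cost: 256.

256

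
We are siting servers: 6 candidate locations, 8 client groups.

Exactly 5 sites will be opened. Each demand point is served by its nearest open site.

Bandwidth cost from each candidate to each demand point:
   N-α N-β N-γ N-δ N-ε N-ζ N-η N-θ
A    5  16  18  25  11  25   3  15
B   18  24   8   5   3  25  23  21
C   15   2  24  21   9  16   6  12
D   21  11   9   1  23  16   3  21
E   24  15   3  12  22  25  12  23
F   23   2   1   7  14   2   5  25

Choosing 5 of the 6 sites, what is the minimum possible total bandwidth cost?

29

Open {A, B, C, D, F}.
  N-α→A 5, N-β→C 2, N-γ→F 1, N-δ→D 1, N-ε→B 3, N-ζ→F 2, N-η→A 3, N-θ→C 12  ⇒ total 29.
Compare {A, B, D, E, F}: total 32.
Compare {A, B, C, E, F}: total 33.
No size-5 selection does better; minimum is 29.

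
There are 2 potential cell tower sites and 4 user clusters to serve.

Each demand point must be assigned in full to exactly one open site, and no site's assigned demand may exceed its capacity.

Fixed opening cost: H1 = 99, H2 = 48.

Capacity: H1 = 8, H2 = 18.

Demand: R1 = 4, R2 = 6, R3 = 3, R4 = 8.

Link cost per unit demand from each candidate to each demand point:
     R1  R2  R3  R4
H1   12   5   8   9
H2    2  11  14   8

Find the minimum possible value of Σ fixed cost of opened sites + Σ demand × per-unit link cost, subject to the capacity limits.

291

Open {H1, H2}; cheapest assignment that respects the capacities:
  H1 (cap 8, load 6): R2 — cost 6×5 = 30
  H2 (cap 18, load 15): R1, R3, R4 — cost 4×2 + 3×14 + 8×8 = 114
  Shipping 144, fixed 147 → total 291.
  Any other capacity-feasible assignment to {H1, H2} ships for at least 144.
Total demand is 21 and no other set of sites has combined capacity ≥ 21, so {H1, H2} is the only feasible choice of open sites. Minimum: 291.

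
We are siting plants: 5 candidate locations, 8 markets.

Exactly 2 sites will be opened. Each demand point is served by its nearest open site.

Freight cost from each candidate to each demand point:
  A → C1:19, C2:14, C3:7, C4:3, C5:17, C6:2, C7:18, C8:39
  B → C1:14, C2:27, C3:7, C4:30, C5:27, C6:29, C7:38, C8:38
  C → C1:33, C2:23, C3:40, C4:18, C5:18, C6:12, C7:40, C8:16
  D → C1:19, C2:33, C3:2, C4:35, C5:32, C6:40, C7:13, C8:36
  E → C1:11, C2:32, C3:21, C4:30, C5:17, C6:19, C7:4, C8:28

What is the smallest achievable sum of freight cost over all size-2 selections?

Open {A, E}.
  C1→E 11, C2→A 14, C3→A 7, C4→A 3, C5→A 17, C6→A 2, C7→E 4, C8→E 28  ⇒ total 86.
Compare {A, C}: total 96.
Compare {A, D}: total 106.
No size-2 selection does better; minimum is 86.

86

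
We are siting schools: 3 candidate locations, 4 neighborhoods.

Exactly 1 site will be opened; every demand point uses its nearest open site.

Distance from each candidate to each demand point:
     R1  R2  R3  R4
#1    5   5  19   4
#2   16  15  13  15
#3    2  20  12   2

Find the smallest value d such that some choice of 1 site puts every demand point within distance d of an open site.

16

Open {#2}.
  Farthest demand point is R1 at distance 16 (to #2); all others are ≤ 16.
With {#1} the worst case is 19.
With {#3} the worst case is 20.
No size-1 selection achieves below 16.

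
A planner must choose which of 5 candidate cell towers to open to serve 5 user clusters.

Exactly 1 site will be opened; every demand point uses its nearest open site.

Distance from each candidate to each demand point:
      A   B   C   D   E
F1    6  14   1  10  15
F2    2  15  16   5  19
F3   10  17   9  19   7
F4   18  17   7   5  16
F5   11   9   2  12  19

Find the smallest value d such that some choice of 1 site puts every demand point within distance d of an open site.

Open {F1}.
  Farthest demand point is E at distance 15 (to F1); all others are ≤ 15.
With {F4} the worst case is 18.
With {F2} the worst case is 19.
No size-1 selection achieves below 15.

15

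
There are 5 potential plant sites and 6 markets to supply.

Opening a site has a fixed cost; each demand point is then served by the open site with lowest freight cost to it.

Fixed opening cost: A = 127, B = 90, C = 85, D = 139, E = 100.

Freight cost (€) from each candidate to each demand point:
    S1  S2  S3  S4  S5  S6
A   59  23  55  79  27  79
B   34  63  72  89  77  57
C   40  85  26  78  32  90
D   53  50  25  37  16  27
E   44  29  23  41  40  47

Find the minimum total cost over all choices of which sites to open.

Open {E}: assign each demand point to its cheapest open site.
  S1→E 44, S2→E 29, S3→E 23, S4→E 41, S5→E 40, S6→E 47
  freight cost 224, fixed 100 → total 324.
Compare {D}: freight cost 208 + fixed 139 = 347.
Compare {C, E}: freight cost 212 + fixed 185 = 397.
Compare {B, E}: freight cost 214 + fixed 190 = 404.
All other subsets cost ≥ 347. Minimum total cost: 324.

324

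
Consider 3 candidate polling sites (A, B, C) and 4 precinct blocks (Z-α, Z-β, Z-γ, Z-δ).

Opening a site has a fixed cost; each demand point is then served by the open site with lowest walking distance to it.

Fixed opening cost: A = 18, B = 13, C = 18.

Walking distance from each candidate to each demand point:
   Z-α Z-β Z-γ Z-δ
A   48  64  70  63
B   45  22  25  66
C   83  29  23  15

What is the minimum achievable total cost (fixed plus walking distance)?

Open {B, C}: assign each demand point to its cheapest open site.
  Z-α→B 45, Z-β→B 22, Z-γ→C 23, Z-δ→C 15
  walking distance 105, fixed 31 → total 136.
Compare {A, C}: walking distance 115 + fixed 36 = 151.
Compare {A, B, C}: walking distance 105 + fixed 49 = 154.
Compare {C}: walking distance 150 + fixed 18 = 168.
All other subsets cost ≥ 151. Minimum total cost: 136.

136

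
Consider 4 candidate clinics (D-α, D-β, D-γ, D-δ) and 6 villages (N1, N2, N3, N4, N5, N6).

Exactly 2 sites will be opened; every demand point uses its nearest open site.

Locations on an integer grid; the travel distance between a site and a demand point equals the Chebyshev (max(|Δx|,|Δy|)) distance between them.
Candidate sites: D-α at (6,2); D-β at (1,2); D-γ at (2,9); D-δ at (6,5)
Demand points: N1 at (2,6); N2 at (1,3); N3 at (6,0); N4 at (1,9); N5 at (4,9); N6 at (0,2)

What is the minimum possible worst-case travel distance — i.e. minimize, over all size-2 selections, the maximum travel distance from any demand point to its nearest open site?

5

Open {D-β, D-γ}.
  Farthest demand point is N3 at travel distance 5 (to D-β); all others are ≤ 5.
With {D-β, D-δ} the worst case is 5.
With {D-α, D-γ} the worst case is 6.
No size-2 selection achieves below 5.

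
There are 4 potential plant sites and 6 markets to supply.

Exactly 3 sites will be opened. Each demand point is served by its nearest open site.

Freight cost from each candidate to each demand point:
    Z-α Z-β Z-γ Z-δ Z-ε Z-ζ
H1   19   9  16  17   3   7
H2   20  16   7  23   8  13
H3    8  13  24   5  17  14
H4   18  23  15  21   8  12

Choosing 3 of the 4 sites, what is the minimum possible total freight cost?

Open {H1, H2, H3}.
  Z-α→H3 8, Z-β→H1 9, Z-γ→H2 7, Z-δ→H3 5, Z-ε→H1 3, Z-ζ→H1 7  ⇒ total 39.
Compare {H1, H3, H4}: total 47.
Compare {H2, H3, H4}: total 53.
No size-3 selection does better; minimum is 39.

39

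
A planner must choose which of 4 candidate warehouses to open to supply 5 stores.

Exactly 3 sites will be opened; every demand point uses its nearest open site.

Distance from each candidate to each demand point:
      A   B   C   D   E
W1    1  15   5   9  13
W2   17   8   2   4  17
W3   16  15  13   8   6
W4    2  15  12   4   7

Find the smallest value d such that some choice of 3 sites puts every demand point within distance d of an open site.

8

Open {W1, W2, W3}.
  Farthest demand point is B at distance 8 (to W2); all others are ≤ 8.
With {W1, W2, W4} the worst case is 8.
With {W2, W3, W4} the worst case is 8.
No size-3 selection achieves below 8.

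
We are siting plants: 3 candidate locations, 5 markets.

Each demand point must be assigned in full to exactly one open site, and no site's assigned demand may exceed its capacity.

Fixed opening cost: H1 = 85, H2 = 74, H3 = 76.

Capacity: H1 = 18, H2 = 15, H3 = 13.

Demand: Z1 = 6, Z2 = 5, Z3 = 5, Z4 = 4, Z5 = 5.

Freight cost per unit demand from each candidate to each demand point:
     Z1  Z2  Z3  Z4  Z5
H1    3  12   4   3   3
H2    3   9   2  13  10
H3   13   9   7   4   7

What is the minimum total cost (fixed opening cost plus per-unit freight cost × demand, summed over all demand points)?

259

Open {H1, H2}; cheapest assignment that respects the capacities:
  H1 (cap 18, load 15): Z1, Z4, Z5 — cost 6×3 + 4×3 + 5×3 = 45
  H2 (cap 15, load 10): Z2, Z3 — cost 5×9 + 5×2 = 55
  Shipping 100, fixed 159 → total 259.
  Any other capacity-feasible assignment to {H1, H2} ships for at least 100.
Compare {H1, H3}: its best feasible assignment gives total 275.
Compare {H2, H3}: its best feasible assignment gives total 310.
Every other set of open sites that can feasibly serve all demand totals ≥ 275 even under its best assignment. Minimum: 259.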